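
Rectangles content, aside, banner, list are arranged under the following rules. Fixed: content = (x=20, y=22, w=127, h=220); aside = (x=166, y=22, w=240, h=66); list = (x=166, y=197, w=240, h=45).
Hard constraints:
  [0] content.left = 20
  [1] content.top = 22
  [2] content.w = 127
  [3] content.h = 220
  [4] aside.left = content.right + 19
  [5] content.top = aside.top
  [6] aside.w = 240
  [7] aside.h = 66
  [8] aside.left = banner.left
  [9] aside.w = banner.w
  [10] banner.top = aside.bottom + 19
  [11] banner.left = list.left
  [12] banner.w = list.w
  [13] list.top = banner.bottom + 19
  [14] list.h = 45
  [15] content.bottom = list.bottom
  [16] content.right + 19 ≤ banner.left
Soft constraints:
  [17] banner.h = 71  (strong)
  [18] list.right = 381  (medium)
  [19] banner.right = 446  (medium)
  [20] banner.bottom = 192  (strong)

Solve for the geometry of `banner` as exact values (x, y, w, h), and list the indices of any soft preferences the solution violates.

banner = (x=166, y=107, w=240, h=71)
violated soft preferences: 18, 19, 20

1. banner.x = 166  [aside.left = banner.left]
2. banner.w = 240  [aside.w = banner.w]
3. banner.y = 107  [banner.top = aside.bottom + 19]
4. banner.h = 71  [list.top = banner.bottom + 19]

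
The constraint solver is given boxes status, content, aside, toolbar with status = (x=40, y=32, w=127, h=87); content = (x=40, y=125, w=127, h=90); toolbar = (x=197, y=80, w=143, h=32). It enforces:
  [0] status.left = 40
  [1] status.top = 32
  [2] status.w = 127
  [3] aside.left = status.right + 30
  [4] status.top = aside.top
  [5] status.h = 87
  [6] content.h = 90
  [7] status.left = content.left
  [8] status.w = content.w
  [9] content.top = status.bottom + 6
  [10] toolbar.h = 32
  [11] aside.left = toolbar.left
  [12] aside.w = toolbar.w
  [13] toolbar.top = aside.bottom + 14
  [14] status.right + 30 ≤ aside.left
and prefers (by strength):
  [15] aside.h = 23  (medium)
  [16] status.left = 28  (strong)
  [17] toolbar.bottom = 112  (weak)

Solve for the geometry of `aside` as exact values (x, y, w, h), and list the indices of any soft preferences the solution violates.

aside = (x=197, y=32, w=143, h=34)
violated soft preferences: 15, 16

1. aside.x = 197  [aside.left = status.right + 30]
2. aside.y = 32  [status.top = aside.top]
3. aside.w = 143  [aside.w = toolbar.w]
4. aside.h = 34  [toolbar.top = aside.bottom + 14]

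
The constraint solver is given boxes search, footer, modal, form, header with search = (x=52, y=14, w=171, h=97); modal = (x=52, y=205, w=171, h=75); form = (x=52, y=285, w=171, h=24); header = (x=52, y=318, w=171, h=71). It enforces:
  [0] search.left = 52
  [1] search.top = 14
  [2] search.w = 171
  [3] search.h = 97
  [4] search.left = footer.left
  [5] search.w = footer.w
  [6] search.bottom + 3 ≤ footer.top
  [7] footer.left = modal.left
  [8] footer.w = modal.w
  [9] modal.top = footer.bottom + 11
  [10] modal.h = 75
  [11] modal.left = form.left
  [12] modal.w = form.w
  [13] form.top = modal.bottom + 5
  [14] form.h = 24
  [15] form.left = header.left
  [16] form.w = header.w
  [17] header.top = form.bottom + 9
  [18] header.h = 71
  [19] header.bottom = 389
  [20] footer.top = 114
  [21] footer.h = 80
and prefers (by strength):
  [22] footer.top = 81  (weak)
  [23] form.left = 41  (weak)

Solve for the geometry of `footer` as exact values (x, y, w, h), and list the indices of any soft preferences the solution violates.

1. footer.x = 52  [search.left = footer.left]
2. footer.w = 171  [search.w = footer.w]
3. footer.y = 114  [footer.top = 114]
4. footer.h = 80  [footer.h = 80]

footer = (x=52, y=114, w=171, h=80)
violated soft preferences: 22, 23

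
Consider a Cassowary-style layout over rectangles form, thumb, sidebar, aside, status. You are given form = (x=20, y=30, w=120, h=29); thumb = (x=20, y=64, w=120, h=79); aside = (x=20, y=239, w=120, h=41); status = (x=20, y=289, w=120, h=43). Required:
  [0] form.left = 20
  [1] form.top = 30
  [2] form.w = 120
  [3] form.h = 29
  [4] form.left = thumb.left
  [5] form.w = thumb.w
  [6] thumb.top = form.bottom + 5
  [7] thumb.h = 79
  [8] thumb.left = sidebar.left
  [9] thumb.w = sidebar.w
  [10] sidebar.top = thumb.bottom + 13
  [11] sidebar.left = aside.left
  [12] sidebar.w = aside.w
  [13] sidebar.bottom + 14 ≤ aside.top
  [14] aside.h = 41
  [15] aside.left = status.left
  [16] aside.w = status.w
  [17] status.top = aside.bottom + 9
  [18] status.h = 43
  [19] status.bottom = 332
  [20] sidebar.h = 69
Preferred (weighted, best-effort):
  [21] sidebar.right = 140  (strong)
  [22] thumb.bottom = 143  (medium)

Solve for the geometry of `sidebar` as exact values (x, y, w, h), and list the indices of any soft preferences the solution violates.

1. sidebar.x = 20  [thumb.left = sidebar.left]
2. sidebar.w = 120  [thumb.w = sidebar.w]
3. sidebar.y = 156  [sidebar.top = thumb.bottom + 13]
4. sidebar.h = 69  [sidebar.h = 69]

sidebar = (x=20, y=156, w=120, h=69)
violated soft preferences: none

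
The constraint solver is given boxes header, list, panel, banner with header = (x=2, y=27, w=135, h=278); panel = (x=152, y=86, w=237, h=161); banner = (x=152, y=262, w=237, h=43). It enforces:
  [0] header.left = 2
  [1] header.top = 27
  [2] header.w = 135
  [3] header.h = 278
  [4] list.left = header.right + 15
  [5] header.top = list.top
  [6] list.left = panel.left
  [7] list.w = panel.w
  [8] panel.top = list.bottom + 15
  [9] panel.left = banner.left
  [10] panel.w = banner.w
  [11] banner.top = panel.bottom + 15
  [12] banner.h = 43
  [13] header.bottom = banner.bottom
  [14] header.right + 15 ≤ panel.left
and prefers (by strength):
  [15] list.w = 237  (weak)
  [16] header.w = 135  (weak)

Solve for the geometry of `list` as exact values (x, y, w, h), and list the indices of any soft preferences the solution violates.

1. list.x = 152  [list.left = header.right + 15]
2. list.y = 27  [header.top = list.top]
3. list.w = 237  [list.w = panel.w]
4. list.h = 44  [panel.top = list.bottom + 15]

list = (x=152, y=27, w=237, h=44)
violated soft preferences: none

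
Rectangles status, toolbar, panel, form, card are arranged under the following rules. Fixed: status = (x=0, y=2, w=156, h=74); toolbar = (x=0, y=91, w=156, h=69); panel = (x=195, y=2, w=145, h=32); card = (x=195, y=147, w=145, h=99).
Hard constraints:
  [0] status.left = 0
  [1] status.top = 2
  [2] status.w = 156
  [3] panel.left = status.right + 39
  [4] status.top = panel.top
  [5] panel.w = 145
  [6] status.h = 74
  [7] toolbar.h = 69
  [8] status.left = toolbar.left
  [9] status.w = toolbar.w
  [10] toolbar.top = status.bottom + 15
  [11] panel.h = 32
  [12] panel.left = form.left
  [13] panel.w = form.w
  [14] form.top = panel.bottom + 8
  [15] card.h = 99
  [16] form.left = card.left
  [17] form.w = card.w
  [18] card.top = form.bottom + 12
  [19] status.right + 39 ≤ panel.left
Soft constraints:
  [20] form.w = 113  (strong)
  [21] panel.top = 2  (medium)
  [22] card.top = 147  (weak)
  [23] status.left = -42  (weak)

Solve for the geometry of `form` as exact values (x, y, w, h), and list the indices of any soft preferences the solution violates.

form = (x=195, y=42, w=145, h=93)
violated soft preferences: 20, 23

1. form.x = 195  [panel.left = form.left]
2. form.w = 145  [panel.w = form.w]
3. form.y = 42  [form.top = panel.bottom + 8]
4. form.h = 93  [card.top = form.bottom + 12]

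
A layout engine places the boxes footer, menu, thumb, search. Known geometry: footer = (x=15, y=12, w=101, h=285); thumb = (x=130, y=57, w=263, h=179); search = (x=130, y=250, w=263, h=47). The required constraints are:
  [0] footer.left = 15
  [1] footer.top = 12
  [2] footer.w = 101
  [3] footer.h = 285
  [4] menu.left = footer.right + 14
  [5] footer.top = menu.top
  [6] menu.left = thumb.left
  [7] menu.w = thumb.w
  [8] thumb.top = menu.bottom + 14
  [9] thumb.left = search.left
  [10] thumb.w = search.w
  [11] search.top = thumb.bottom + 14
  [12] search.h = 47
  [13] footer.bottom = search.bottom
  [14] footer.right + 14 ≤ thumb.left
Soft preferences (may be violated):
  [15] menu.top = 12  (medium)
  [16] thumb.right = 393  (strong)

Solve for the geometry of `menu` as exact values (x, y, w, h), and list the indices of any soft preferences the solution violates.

1. menu.x = 130  [menu.left = footer.right + 14]
2. menu.y = 12  [footer.top = menu.top]
3. menu.w = 263  [menu.w = thumb.w]
4. menu.h = 31  [thumb.top = menu.bottom + 14]

menu = (x=130, y=12, w=263, h=31)
violated soft preferences: none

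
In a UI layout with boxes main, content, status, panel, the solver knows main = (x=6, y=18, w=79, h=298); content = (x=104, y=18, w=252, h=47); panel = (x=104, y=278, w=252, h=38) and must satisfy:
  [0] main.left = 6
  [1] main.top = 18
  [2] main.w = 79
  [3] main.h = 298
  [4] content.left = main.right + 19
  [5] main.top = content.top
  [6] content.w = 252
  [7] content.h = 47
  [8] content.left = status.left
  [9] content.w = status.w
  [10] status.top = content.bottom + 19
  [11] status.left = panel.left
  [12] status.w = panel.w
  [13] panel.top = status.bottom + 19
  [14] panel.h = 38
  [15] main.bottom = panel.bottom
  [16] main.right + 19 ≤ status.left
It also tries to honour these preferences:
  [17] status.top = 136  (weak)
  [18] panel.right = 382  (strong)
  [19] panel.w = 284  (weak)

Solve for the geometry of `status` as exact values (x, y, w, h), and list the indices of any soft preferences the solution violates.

1. status.x = 104  [content.left = status.left]
2. status.w = 252  [content.w = status.w]
3. status.y = 84  [status.top = content.bottom + 19]
4. status.h = 175  [panel.top = status.bottom + 19]

status = (x=104, y=84, w=252, h=175)
violated soft preferences: 17, 18, 19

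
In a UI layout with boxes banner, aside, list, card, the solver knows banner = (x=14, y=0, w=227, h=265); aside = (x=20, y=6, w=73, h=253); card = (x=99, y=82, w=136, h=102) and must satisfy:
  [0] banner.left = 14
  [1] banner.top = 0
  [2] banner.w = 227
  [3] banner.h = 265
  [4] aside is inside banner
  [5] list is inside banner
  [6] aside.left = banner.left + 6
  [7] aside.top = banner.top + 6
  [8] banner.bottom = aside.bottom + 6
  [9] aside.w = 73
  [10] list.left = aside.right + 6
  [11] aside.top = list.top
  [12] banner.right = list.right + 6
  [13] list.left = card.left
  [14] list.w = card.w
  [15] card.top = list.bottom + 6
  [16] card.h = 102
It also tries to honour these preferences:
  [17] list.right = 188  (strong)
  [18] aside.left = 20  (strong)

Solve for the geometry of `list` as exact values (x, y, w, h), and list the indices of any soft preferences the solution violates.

1. list.x = 99  [list.left = aside.right + 6]
2. list.y = 6  [aside.top = list.top]
3. list.w = 136  [banner.right = list.right + 6]
4. list.h = 70  [card.top = list.bottom + 6]

list = (x=99, y=6, w=136, h=70)
violated soft preferences: 17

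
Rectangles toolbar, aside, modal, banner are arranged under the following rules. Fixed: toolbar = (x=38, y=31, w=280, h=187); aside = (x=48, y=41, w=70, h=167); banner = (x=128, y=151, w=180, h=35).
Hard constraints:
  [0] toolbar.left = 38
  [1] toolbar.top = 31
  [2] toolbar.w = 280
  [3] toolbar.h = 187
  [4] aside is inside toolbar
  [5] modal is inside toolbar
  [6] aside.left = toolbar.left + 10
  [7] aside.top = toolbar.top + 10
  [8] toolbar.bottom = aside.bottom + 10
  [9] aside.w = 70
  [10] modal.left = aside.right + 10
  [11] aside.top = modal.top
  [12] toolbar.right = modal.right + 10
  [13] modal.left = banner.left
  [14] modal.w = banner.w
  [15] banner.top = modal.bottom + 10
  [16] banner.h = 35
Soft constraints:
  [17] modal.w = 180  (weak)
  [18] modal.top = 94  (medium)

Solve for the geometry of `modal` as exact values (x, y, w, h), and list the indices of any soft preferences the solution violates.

modal = (x=128, y=41, w=180, h=100)
violated soft preferences: 18

1. modal.x = 128  [modal.left = aside.right + 10]
2. modal.y = 41  [aside.top = modal.top]
3. modal.w = 180  [toolbar.right = modal.right + 10]
4. modal.h = 100  [banner.top = modal.bottom + 10]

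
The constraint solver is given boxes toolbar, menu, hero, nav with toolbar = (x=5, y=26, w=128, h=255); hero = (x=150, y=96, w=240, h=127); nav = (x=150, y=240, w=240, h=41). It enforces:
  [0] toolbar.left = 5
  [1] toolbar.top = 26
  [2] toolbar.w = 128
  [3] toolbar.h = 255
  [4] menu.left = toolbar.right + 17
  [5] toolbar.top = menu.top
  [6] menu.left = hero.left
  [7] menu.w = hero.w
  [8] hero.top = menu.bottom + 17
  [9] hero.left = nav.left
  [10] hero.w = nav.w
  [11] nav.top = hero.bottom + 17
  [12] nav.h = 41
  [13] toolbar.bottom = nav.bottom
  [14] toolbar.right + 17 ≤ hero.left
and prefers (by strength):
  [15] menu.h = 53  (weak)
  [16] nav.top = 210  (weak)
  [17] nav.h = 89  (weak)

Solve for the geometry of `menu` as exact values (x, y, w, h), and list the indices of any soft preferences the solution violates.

menu = (x=150, y=26, w=240, h=53)
violated soft preferences: 16, 17

1. menu.x = 150  [menu.left = toolbar.right + 17]
2. menu.y = 26  [toolbar.top = menu.top]
3. menu.w = 240  [menu.w = hero.w]
4. menu.h = 53  [hero.top = menu.bottom + 17]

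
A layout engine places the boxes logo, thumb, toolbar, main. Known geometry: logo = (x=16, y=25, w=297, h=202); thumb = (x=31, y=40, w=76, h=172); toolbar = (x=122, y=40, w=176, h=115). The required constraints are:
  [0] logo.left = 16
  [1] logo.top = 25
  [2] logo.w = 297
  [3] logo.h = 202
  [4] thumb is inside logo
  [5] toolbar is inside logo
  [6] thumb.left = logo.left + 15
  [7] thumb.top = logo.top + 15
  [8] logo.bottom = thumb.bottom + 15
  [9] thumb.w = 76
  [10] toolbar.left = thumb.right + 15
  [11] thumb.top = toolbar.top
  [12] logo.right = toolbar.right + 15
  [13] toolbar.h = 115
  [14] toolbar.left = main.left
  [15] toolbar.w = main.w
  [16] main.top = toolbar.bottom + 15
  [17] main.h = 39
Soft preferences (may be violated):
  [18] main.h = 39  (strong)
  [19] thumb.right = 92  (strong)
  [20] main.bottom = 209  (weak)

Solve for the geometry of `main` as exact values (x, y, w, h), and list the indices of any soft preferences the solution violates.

1. main.x = 122  [toolbar.left = main.left]
2. main.w = 176  [toolbar.w = main.w]
3. main.y = 170  [main.top = toolbar.bottom + 15]
4. main.h = 39  [main.h = 39]

main = (x=122, y=170, w=176, h=39)
violated soft preferences: 19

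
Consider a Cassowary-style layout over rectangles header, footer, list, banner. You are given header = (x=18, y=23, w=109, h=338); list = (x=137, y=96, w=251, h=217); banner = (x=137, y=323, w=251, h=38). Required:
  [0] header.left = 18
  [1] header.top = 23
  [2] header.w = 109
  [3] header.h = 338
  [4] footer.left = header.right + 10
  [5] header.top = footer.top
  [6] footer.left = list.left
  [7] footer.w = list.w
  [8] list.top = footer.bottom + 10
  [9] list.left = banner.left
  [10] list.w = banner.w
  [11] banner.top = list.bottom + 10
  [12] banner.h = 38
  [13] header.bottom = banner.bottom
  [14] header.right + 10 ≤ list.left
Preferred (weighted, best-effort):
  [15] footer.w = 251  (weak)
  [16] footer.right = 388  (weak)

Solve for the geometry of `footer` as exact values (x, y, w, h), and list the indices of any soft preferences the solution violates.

1. footer.x = 137  [footer.left = header.right + 10]
2. footer.y = 23  [header.top = footer.top]
3. footer.w = 251  [footer.w = list.w]
4. footer.h = 63  [list.top = footer.bottom + 10]

footer = (x=137, y=23, w=251, h=63)
violated soft preferences: none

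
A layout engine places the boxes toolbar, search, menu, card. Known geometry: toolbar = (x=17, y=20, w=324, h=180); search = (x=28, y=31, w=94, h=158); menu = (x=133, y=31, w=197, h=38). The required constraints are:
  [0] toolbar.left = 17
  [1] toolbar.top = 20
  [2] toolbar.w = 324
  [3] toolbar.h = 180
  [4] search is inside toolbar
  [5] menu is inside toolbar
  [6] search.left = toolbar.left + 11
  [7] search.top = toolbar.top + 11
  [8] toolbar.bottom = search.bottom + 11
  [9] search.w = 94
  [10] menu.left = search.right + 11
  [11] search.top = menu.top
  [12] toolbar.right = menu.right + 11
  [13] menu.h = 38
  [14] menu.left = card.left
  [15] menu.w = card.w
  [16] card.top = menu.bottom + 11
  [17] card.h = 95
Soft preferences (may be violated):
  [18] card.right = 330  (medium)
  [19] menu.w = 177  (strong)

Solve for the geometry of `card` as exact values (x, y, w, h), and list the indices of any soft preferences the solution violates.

1. card.x = 133  [menu.left = card.left]
2. card.w = 197  [menu.w = card.w]
3. card.y = 80  [card.top = menu.bottom + 11]
4. card.h = 95  [card.h = 95]

card = (x=133, y=80, w=197, h=95)
violated soft preferences: 19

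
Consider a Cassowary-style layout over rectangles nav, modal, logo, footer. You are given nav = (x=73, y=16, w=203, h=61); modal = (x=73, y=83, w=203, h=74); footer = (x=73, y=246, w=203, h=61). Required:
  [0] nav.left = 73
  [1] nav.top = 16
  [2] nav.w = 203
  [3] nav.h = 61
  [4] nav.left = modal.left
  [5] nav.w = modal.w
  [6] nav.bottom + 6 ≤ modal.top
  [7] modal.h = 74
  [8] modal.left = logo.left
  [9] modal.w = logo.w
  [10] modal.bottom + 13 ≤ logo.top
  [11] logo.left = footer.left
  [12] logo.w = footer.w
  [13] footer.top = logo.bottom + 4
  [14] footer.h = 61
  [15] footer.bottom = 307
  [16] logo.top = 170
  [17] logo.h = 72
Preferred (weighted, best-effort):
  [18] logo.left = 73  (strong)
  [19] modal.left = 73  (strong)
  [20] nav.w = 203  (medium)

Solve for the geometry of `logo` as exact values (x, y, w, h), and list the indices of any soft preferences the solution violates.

logo = (x=73, y=170, w=203, h=72)
violated soft preferences: none

1. logo.x = 73  [modal.left = logo.left]
2. logo.w = 203  [modal.w = logo.w]
3. logo.y = 170  [logo.top = 170]
4. logo.h = 72  [logo.h = 72]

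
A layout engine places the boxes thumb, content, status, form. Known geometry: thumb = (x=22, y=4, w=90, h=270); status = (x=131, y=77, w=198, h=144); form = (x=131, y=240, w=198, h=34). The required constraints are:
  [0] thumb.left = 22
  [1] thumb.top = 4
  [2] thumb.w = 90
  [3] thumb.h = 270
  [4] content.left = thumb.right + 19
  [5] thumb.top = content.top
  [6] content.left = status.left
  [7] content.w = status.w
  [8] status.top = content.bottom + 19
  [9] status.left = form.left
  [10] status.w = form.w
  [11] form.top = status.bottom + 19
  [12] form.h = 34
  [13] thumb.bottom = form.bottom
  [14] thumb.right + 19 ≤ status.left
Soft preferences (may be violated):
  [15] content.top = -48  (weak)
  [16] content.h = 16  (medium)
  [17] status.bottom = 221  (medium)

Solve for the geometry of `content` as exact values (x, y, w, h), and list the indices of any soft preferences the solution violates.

content = (x=131, y=4, w=198, h=54)
violated soft preferences: 15, 16

1. content.x = 131  [content.left = thumb.right + 19]
2. content.y = 4  [thumb.top = content.top]
3. content.w = 198  [content.w = status.w]
4. content.h = 54  [status.top = content.bottom + 19]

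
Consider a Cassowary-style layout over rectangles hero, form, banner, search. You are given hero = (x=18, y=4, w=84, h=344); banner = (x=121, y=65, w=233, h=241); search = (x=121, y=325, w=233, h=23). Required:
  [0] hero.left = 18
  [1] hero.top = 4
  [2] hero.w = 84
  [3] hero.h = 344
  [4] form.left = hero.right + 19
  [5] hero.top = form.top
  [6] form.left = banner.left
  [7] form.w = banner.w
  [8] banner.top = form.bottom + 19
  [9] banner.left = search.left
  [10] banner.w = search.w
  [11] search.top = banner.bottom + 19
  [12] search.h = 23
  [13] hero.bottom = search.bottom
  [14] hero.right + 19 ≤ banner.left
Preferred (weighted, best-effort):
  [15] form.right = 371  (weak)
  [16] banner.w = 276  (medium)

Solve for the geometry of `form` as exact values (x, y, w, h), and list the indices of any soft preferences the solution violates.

1. form.x = 121  [form.left = hero.right + 19]
2. form.y = 4  [hero.top = form.top]
3. form.w = 233  [form.w = banner.w]
4. form.h = 42  [banner.top = form.bottom + 19]

form = (x=121, y=4, w=233, h=42)
violated soft preferences: 15, 16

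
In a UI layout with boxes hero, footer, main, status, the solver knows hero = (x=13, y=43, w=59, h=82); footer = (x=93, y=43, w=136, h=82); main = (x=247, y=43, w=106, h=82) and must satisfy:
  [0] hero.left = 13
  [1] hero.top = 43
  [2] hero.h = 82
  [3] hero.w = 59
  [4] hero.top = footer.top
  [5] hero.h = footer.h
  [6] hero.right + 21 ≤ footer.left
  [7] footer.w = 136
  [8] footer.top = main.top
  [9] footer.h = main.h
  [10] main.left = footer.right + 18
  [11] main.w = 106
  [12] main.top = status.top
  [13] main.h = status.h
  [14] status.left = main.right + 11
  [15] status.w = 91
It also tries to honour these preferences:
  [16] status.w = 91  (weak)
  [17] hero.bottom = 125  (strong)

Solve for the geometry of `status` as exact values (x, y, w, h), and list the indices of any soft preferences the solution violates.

status = (x=364, y=43, w=91, h=82)
violated soft preferences: none

1. status.y = 43  [main.top = status.top]
2. status.h = 82  [main.h = status.h]
3. status.x = 364  [status.left = main.right + 11]
4. status.w = 91  [status.w = 91]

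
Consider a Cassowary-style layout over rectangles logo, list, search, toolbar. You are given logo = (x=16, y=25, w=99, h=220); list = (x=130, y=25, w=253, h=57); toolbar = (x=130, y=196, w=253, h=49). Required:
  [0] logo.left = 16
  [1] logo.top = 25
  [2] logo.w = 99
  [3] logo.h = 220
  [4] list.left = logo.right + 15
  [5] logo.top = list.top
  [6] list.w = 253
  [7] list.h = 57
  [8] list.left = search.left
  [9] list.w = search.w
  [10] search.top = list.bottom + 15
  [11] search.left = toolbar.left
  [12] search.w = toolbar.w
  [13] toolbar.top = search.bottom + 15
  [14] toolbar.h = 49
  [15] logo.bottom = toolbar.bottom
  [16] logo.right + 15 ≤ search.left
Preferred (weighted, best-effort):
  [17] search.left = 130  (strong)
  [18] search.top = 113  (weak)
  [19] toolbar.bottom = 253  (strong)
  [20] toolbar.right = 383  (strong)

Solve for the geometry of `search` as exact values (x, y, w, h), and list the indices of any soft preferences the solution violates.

search = (x=130, y=97, w=253, h=84)
violated soft preferences: 18, 19

1. search.x = 130  [list.left = search.left]
2. search.w = 253  [list.w = search.w]
3. search.y = 97  [search.top = list.bottom + 15]
4. search.h = 84  [toolbar.top = search.bottom + 15]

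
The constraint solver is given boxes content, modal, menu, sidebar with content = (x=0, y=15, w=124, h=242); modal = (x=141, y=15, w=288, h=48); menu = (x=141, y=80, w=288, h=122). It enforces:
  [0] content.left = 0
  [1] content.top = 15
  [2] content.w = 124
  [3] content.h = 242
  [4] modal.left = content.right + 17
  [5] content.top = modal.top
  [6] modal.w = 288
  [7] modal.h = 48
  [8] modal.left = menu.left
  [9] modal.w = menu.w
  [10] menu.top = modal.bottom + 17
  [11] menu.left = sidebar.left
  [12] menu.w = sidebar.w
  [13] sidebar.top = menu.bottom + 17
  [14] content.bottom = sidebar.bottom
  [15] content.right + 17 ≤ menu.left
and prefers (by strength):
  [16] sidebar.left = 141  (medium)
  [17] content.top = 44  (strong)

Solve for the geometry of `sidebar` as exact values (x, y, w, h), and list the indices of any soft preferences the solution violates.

1. sidebar.x = 141  [menu.left = sidebar.left]
2. sidebar.w = 288  [menu.w = sidebar.w]
3. sidebar.y = 219  [sidebar.top = menu.bottom + 17]
4. sidebar.h = 38  [content.bottom = sidebar.bottom]

sidebar = (x=141, y=219, w=288, h=38)
violated soft preferences: 17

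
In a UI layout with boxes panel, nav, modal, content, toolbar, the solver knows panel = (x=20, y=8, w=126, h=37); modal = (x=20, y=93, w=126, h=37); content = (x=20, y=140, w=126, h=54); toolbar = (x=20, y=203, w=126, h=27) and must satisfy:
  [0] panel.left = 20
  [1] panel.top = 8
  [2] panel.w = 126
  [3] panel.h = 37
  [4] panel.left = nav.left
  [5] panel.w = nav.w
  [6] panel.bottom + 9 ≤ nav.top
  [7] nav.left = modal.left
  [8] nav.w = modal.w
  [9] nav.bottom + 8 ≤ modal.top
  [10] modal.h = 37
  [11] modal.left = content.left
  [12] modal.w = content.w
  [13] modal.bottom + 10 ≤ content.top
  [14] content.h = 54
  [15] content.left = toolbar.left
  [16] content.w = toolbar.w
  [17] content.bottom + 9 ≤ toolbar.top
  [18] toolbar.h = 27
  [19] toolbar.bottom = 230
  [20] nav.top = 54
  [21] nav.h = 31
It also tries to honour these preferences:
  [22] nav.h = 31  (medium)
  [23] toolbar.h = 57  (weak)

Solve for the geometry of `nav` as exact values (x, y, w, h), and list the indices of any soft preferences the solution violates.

1. nav.x = 20  [panel.left = nav.left]
2. nav.w = 126  [panel.w = nav.w]
3. nav.y = 54  [nav.top = 54]
4. nav.h = 31  [nav.h = 31]

nav = (x=20, y=54, w=126, h=31)
violated soft preferences: 23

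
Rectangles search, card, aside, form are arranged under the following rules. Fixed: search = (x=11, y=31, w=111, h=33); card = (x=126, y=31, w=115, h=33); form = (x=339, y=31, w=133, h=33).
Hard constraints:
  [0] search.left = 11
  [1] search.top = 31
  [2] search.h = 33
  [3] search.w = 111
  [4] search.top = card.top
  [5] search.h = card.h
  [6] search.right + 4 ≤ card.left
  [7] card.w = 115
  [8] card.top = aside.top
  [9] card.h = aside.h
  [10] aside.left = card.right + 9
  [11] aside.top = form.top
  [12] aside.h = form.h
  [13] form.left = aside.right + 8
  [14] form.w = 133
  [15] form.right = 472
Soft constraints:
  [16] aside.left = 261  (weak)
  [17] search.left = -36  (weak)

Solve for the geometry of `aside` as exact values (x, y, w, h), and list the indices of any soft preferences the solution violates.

1. aside.y = 31  [card.top = aside.top]
2. aside.h = 33  [card.h = aside.h]
3. aside.x = 250  [aside.left = card.right + 9]
4. aside.w = 81  [form.left = aside.right + 8]

aside = (x=250, y=31, w=81, h=33)
violated soft preferences: 16, 17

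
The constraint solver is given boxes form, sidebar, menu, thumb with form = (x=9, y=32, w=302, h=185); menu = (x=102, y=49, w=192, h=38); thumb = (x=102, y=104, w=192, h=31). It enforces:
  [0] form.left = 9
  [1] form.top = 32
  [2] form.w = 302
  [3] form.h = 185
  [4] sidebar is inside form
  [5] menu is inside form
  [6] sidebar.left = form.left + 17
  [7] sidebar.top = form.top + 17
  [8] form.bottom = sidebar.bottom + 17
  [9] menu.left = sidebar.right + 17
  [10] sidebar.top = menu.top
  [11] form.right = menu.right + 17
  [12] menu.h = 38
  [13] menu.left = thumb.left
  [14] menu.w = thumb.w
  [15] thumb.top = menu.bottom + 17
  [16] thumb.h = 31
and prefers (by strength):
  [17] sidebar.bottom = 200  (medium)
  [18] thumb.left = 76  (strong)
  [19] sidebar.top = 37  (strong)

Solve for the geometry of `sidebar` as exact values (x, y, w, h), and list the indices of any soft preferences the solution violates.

sidebar = (x=26, y=49, w=59, h=151)
violated soft preferences: 18, 19

1. sidebar.x = 26  [sidebar.left = form.left + 17]
2. sidebar.y = 49  [sidebar.top = form.top + 17]
3. sidebar.h = 151  [form.bottom = sidebar.bottom + 17]
4. sidebar.w = 59  [menu.left = sidebar.right + 17]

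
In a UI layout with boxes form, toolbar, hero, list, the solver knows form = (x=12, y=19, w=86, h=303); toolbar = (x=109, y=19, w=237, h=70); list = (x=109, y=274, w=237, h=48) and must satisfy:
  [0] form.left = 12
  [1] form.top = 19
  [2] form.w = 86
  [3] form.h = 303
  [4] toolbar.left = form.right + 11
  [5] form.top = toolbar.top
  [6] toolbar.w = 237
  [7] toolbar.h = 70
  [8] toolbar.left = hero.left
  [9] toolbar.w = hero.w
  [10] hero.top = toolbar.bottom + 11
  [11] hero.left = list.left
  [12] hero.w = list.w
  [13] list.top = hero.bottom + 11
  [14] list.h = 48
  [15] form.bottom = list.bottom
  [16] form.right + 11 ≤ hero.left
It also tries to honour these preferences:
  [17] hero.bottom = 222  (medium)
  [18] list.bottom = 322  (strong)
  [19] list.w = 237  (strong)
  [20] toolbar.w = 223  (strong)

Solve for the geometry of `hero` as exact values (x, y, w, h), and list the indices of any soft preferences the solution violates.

hero = (x=109, y=100, w=237, h=163)
violated soft preferences: 17, 20

1. hero.x = 109  [toolbar.left = hero.left]
2. hero.w = 237  [toolbar.w = hero.w]
3. hero.y = 100  [hero.top = toolbar.bottom + 11]
4. hero.h = 163  [list.top = hero.bottom + 11]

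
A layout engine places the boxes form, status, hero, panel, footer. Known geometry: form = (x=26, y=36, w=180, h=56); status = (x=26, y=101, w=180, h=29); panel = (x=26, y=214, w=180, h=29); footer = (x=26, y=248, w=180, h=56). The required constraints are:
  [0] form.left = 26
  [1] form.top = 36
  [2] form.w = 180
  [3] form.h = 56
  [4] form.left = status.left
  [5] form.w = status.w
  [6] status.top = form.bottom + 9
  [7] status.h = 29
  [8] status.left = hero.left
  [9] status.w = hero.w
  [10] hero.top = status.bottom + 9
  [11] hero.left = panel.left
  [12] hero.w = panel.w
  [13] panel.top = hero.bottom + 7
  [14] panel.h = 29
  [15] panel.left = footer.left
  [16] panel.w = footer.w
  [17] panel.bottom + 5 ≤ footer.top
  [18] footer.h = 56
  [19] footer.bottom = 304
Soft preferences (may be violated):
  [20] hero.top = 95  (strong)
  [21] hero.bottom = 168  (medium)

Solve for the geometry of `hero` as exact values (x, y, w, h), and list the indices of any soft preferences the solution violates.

hero = (x=26, y=139, w=180, h=68)
violated soft preferences: 20, 21

1. hero.x = 26  [status.left = hero.left]
2. hero.w = 180  [status.w = hero.w]
3. hero.y = 139  [hero.top = status.bottom + 9]
4. hero.h = 68  [panel.top = hero.bottom + 7]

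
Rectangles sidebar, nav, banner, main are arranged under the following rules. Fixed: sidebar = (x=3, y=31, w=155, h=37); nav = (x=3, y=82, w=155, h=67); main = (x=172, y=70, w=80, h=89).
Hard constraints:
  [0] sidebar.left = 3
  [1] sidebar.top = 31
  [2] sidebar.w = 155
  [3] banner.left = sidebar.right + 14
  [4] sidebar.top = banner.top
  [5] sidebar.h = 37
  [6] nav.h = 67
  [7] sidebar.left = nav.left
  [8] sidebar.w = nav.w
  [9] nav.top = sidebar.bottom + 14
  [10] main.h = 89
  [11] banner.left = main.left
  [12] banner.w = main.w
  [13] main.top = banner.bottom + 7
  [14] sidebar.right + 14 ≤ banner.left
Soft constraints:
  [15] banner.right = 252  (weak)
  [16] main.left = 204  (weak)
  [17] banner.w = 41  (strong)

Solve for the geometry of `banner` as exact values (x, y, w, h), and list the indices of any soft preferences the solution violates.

1. banner.x = 172  [banner.left = sidebar.right + 14]
2. banner.y = 31  [sidebar.top = banner.top]
3. banner.w = 80  [banner.w = main.w]
4. banner.h = 32  [main.top = banner.bottom + 7]

banner = (x=172, y=31, w=80, h=32)
violated soft preferences: 16, 17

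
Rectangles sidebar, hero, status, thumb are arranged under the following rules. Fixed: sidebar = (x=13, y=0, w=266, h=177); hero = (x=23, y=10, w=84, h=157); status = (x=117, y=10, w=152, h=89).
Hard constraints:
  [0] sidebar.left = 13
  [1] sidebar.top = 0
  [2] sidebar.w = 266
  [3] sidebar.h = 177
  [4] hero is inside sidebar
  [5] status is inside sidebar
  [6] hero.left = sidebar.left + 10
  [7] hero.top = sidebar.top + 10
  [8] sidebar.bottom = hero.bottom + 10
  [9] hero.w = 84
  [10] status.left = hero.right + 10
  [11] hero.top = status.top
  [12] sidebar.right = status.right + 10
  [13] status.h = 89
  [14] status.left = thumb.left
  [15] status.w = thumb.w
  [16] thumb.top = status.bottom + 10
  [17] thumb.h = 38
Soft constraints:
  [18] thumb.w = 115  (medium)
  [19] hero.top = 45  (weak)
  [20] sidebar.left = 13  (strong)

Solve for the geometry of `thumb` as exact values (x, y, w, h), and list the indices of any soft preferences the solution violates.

1. thumb.x = 117  [status.left = thumb.left]
2. thumb.w = 152  [status.w = thumb.w]
3. thumb.y = 109  [thumb.top = status.bottom + 10]
4. thumb.h = 38  [thumb.h = 38]

thumb = (x=117, y=109, w=152, h=38)
violated soft preferences: 18, 19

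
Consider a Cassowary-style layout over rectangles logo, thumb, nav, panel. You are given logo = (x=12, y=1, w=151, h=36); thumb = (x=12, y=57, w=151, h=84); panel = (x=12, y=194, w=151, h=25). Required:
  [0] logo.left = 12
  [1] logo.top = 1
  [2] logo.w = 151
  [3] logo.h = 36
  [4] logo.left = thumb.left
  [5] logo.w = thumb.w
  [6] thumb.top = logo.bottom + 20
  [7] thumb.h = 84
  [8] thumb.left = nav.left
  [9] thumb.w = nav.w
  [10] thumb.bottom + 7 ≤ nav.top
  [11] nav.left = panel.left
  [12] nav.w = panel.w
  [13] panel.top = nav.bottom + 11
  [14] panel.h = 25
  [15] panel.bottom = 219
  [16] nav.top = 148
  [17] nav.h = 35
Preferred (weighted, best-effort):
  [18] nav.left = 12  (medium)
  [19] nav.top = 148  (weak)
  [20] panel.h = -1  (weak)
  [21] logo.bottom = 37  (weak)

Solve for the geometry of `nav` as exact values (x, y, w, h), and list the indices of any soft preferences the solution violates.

1. nav.x = 12  [thumb.left = nav.left]
2. nav.w = 151  [thumb.w = nav.w]
3. nav.y = 148  [nav.top = 148]
4. nav.h = 35  [nav.h = 35]

nav = (x=12, y=148, w=151, h=35)
violated soft preferences: 20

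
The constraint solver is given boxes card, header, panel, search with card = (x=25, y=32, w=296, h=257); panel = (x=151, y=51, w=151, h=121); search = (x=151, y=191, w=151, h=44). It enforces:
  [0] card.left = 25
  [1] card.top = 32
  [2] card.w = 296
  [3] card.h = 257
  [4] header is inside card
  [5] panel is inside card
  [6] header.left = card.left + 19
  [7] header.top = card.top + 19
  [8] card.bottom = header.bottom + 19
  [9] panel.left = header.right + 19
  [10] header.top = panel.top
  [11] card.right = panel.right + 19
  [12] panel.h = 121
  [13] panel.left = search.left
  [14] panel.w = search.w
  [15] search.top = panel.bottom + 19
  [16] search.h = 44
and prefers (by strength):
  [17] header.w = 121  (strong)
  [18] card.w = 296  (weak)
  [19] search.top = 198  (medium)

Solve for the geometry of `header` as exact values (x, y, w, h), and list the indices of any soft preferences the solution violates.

header = (x=44, y=51, w=88, h=219)
violated soft preferences: 17, 19

1. header.x = 44  [header.left = card.left + 19]
2. header.y = 51  [header.top = card.top + 19]
3. header.h = 219  [card.bottom = header.bottom + 19]
4. header.w = 88  [panel.left = header.right + 19]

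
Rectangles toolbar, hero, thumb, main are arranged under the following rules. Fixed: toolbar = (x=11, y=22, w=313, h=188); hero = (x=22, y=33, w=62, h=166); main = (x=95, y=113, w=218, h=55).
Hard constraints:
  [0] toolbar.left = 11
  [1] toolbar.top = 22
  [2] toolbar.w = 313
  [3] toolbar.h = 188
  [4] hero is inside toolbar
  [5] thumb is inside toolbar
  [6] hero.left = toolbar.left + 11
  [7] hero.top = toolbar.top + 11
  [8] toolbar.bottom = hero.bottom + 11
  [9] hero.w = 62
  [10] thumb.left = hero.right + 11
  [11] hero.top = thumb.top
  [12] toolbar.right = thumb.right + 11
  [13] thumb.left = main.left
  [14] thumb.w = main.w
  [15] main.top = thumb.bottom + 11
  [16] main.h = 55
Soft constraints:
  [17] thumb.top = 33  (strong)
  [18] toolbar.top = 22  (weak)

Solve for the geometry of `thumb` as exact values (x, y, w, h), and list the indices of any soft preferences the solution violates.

1. thumb.x = 95  [thumb.left = hero.right + 11]
2. thumb.y = 33  [hero.top = thumb.top]
3. thumb.w = 218  [toolbar.right = thumb.right + 11]
4. thumb.h = 69  [main.top = thumb.bottom + 11]

thumb = (x=95, y=33, w=218, h=69)
violated soft preferences: none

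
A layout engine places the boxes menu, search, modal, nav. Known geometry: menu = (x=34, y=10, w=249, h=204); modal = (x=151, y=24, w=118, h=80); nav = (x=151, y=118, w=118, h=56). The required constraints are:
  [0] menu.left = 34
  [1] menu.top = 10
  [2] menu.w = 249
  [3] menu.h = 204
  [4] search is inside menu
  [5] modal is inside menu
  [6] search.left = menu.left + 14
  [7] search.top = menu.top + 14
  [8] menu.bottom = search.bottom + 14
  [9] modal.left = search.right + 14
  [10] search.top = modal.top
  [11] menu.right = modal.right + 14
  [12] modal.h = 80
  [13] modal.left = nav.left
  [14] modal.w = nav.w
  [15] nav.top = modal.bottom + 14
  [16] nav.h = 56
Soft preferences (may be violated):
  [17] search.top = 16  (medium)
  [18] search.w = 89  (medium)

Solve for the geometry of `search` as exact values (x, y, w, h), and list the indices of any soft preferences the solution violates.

1. search.x = 48  [search.left = menu.left + 14]
2. search.y = 24  [search.top = menu.top + 14]
3. search.h = 176  [menu.bottom = search.bottom + 14]
4. search.w = 89  [modal.left = search.right + 14]

search = (x=48, y=24, w=89, h=176)
violated soft preferences: 17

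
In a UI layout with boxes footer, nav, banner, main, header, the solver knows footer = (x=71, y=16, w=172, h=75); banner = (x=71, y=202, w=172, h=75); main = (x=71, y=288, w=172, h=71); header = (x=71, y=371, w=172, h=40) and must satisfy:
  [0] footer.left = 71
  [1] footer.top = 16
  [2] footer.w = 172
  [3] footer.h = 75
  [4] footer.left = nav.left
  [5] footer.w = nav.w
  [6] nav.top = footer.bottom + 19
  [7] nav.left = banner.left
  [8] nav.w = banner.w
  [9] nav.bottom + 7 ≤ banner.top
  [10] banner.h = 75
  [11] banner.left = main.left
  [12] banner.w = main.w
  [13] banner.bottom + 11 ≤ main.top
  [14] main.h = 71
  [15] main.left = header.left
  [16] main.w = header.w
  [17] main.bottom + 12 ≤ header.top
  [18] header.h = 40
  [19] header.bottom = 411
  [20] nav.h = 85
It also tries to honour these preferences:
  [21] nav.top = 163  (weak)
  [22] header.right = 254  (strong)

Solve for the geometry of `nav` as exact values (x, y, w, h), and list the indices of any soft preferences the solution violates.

1. nav.x = 71  [footer.left = nav.left]
2. nav.w = 172  [footer.w = nav.w]
3. nav.y = 110  [nav.top = footer.bottom + 19]
4. nav.h = 85  [nav.h = 85]

nav = (x=71, y=110, w=172, h=85)
violated soft preferences: 21, 22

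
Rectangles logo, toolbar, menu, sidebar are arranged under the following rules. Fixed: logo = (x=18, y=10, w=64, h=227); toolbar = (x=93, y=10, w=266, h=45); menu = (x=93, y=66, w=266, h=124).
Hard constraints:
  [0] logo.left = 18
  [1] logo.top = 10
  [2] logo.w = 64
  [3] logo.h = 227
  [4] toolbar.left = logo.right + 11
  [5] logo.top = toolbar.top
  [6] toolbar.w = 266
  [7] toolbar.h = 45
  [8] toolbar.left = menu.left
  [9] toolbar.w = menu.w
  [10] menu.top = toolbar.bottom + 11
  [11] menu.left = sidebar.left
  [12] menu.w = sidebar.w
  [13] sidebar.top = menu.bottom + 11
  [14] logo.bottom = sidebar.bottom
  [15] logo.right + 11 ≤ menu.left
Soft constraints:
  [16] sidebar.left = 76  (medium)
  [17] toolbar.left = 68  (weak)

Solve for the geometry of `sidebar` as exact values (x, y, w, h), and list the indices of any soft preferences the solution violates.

sidebar = (x=93, y=201, w=266, h=36)
violated soft preferences: 16, 17

1. sidebar.x = 93  [menu.left = sidebar.left]
2. sidebar.w = 266  [menu.w = sidebar.w]
3. sidebar.y = 201  [sidebar.top = menu.bottom + 11]
4. sidebar.h = 36  [logo.bottom = sidebar.bottom]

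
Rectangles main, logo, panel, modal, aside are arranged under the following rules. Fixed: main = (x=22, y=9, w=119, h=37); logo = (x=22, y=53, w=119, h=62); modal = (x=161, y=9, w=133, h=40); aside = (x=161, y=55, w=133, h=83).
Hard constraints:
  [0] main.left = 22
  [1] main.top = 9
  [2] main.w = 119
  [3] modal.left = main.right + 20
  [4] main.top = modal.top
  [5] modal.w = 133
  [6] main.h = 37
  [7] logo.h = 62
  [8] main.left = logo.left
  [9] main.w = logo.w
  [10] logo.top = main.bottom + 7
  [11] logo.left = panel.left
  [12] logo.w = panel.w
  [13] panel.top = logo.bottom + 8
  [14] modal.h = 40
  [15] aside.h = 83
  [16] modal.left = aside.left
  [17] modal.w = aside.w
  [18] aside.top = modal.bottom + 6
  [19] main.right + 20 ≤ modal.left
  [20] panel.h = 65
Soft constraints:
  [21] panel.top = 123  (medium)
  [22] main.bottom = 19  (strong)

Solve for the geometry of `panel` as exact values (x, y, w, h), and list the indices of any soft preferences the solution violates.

panel = (x=22, y=123, w=119, h=65)
violated soft preferences: 22

1. panel.x = 22  [logo.left = panel.left]
2. panel.w = 119  [logo.w = panel.w]
3. panel.y = 123  [panel.top = logo.bottom + 8]
4. panel.h = 65  [panel.h = 65]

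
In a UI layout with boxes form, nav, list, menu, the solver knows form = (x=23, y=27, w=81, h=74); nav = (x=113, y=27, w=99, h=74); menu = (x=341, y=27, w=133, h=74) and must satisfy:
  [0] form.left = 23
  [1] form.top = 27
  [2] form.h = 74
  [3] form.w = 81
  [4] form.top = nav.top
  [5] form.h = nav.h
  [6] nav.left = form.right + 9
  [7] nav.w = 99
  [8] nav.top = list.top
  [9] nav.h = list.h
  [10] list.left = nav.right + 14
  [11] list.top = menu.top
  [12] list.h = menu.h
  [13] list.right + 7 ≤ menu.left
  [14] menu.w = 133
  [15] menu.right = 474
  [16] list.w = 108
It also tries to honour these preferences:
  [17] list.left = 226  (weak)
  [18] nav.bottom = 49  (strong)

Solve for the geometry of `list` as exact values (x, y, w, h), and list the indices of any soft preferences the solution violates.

list = (x=226, y=27, w=108, h=74)
violated soft preferences: 18

1. list.y = 27  [nav.top = list.top]
2. list.h = 74  [nav.h = list.h]
3. list.x = 226  [list.left = nav.right + 14]
4. list.w = 108  [list.w = 108]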